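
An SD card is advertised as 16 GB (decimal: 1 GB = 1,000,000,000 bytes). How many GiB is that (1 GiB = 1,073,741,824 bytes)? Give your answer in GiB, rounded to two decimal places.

16 GB × 1,000,000,000 bytes/GB = 16,000,000,000 bytes
1 GiB = 1,073,741,824 bytes
16,000,000,000 / 1,073,741,824 = 14.90 GiB

14.90 GiB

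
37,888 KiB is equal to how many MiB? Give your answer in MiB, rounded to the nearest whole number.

37 MiB

37,888 KiB × 1,024 bytes/KiB = 38,797,312 bytes
1 MiB = 2^20 bytes = 1,048,576 bytes
38,797,312 / 1,048,576 = 37 MiB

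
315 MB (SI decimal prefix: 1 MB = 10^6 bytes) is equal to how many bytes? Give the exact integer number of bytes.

315 × 1,000,000 = 315,000,000 bytes  (1 MB = 10^6 bytes)

315,000,000 bytes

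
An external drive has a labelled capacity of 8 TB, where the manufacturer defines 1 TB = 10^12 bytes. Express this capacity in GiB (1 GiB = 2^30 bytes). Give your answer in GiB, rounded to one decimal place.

7,450.6 GiB

8 TB = 8 × 10^12 bytes = 8,000,000,000,000 bytes
1 GiB = 1,073,741,824 bytes
8,000,000,000,000 / 1,073,741,824 = 7,450.6 GiB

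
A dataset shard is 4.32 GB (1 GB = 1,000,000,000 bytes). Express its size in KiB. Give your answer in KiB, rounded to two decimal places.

4.32 GB × 1,000,000,000 bytes/GB = 4,320,000,000 bytes
1 KiB = 1,024 bytes
4,320,000,000 / 1,024 = 4,218,750.00 KiB

4,218,750.00 KiB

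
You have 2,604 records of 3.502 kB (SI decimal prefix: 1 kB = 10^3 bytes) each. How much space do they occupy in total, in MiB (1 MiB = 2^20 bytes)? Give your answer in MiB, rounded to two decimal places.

Total = 2,604 × 3.502 kB = 9119.208 kB
= 9119.208 × 1,000 bytes = 9,119,208 bytes
1 MiB = 1,048,576 bytes
9,119,208 / 1,048,576 = 8.70 MiB

8.70 MiB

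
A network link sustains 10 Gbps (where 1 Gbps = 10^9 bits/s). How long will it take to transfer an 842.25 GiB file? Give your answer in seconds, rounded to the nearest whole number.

842.25 GiB = 904,359,051,264 bytes = 7,234,872,410,112 bits
10 Gbps = 10,000,000,000 bits/s
time = 7,234,872,410,112 / 10,000,000,000 = 723 s

723 seconds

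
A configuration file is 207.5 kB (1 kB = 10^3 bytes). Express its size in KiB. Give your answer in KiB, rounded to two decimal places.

202.64 KiB

207.5 kB = 207.5 × 10^3 bytes = 207,500 bytes
1 KiB = 1,024 bytes
207,500 / 1,024 = 202.64 KiB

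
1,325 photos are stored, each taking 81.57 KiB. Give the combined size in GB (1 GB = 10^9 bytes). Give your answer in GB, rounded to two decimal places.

0.11 GB

Total = 1,325 × 81.57 KiB = 108080.25 KiB
= 108080.25 × 1,024 bytes = 110,674,176 bytes
1 GB = 1,000,000,000 bytes
110,674,176 / 1,000,000,000 = 0.11 GB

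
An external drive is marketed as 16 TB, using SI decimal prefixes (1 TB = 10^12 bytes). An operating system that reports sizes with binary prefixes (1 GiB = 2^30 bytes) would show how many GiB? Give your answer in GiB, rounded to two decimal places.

16 TB = 16 × 10^12 bytes = 16,000,000,000,000 bytes
1 GiB = 2^30 bytes = 1,073,741,824 bytes
16,000,000,000,000 / 1,073,741,824 = 14,901.16 GiB

14,901.16 GiB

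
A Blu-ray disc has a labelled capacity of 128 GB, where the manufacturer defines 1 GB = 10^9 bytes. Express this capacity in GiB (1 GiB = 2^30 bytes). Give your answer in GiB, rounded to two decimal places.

128 GB = 128 × 10^9 bytes = 128,000,000,000 bytes
1 GiB = 2^30 bytes = 1,073,741,824 bytes
128,000,000,000 / 1,073,741,824 = 119.21 GiB

119.21 GiB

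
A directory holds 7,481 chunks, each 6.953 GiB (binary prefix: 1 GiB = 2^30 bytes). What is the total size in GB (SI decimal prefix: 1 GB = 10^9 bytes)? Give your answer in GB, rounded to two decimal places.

Total = 7,481 × 6.953 GiB = 52015.393 GiB
= 52015.393 × 1,073,741,824 bytes = 55,851,102,955,896.832 bytes
1 GB = 1,000,000,000 bytes
55,851,102,955,896.832 / 1,000,000,000 = 55,851.10 GB

55,851.10 GB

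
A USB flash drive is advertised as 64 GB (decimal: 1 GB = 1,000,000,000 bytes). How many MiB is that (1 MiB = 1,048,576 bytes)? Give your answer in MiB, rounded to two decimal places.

61,035.16 MiB

64 GB × 1,000,000,000 bytes/GB = 64,000,000,000 bytes
1 MiB = 1,048,576 bytes
64,000,000,000 / 1,048,576 = 61,035.16 MiB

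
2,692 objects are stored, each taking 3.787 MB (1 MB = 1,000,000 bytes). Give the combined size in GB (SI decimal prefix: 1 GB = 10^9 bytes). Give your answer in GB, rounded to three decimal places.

Total = 2,692 × 3.787 MB = 10194.604 MB
= 10194.604 × 1,000,000 bytes = 10,194,604,000 bytes
1 GB = 1,000,000,000 bytes
10,194,604,000 / 1,000,000,000 = 10.195 GB

10.195 GB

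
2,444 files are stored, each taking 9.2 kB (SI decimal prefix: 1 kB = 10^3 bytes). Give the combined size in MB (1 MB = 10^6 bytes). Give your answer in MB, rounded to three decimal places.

22.485 MB

Total = 2,444 × 9.2 kB = 22484.8 kB
= 22484.8 × 1,000 bytes = 22,484,800 bytes
1 MB = 1,000,000 bytes
22,484,800 / 1,000,000 = 22.485 MB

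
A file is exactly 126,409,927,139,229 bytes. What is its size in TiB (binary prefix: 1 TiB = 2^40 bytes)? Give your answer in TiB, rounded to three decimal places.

114.969 TiB

126,409,927,139,229 bytes given.
1 TiB = 2^40 bytes = 1,099,511,627,776 bytes
126,409,927,139,229 / 1,099,511,627,776 = 114.969 TiB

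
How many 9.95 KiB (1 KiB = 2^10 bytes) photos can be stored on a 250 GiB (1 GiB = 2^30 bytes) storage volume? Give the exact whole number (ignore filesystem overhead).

26,346,130

Capacity: 250 GiB = 268,435,456,000 bytes
Per item: 9.95 KiB = 10,188.8 bytes
⌊268,435,456,000 / 10,188.8⌋ = 26,346,130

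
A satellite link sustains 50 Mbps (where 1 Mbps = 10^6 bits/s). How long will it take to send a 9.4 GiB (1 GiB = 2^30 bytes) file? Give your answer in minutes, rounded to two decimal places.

9.4 GiB = 10,093,173,145.6 bytes = 80,745,385,164.8 bits
50 Mbps = 50,000,000 bits/s
time = 80,745,385,164.8 / 50,000,000 = 1,614.908 s
1,614.908 s / 60 = 26.92 minutes

26.92 minutes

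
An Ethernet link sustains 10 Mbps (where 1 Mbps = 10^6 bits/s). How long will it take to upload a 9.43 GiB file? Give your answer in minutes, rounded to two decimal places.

135.01 minutes

9.43 GiB = 10,125,385,400.32 bytes = 81,003,083,202.56 bits
10 Mbps = 10,000,000 bits/s
time = 81,003,083,202.56 / 10,000,000 = 8,100.308 s
8,100.308 s / 60 = 135.01 minutes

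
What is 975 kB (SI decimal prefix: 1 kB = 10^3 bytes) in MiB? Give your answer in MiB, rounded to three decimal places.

0.930 MiB

975 kB × 1,000 bytes/kB = 975,000 bytes
1 MiB = 2^20 bytes = 1,048,576 bytes
975,000 / 1,048,576 = 0.930 MiB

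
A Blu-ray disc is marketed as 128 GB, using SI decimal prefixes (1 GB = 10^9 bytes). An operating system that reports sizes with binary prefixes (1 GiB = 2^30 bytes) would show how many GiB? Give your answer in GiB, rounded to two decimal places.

119.21 GiB

128 GB = 128 × 10^9 bytes = 128,000,000,000 bytes
1 GiB = 1,073,741,824 bytes
128,000,000,000 / 1,073,741,824 = 119.21 GiB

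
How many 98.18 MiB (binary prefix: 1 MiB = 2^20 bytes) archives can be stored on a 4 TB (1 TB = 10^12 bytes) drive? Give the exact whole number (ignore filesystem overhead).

38,854

Capacity: 4 TB = 4,000,000,000,000 bytes
Per item: 98.18 MiB = 102,949,191.68 bytes
⌊4,000,000,000,000 / 102,949,191.68⌋ = 38,854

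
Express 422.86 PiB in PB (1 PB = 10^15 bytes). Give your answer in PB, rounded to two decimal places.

476.10 PB

422.86 PiB = 422.86 × 2^50 bytes = 476,098,034,607,471,984.64 bytes
1 PB = 10^15 bytes = 1,000,000,000,000,000 bytes
476,098,034,607,471,984.64 / 1,000,000,000,000,000 = 476.10 PB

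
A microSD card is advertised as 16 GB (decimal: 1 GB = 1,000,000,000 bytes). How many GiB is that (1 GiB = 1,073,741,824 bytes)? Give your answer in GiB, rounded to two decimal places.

14.90 GiB

16 GB × 1,000,000,000 bytes/GB = 16,000,000,000 bytes
1 GiB = 1,073,741,824 bytes
16,000,000,000 / 1,073,741,824 = 14.90 GiB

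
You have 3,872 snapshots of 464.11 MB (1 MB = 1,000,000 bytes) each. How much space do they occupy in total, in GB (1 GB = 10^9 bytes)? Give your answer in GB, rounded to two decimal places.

Total = 3,872 × 464.11 MB = 1797033.92 MB
= 1797033.92 × 1,000,000 bytes = 1,797,033,920,000 bytes
1 GB = 1,000,000,000 bytes
1,797,033,920,000 / 1,000,000,000 = 1,797.03 GB

1,797.03 GB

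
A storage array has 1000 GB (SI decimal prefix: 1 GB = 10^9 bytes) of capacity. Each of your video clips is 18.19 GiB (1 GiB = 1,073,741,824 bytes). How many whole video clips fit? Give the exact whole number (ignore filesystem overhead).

Capacity: 1000 GB = 1,000,000,000,000 bytes
Per item: 18.19 GiB = 19,531,363,778.56 bytes
⌊1,000,000,000,000 / 19,531,363,778.56⌋ = 51

51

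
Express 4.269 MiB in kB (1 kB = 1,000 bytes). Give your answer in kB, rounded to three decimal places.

4.269 MiB = 4.269 × 2^20 bytes = 4,476,370.944 bytes
1 kB = 10^3 bytes = 1,000 bytes
4,476,370.944 / 1,000 = 4,476.371 kB

4,476.371 kB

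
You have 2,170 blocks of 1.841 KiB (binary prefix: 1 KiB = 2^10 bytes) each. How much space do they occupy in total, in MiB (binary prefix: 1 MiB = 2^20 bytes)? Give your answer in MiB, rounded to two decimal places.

Total = 2,170 × 1.841 KiB = 3994.97 KiB
= 3994.97 × 1,024 bytes = 4,090,849.28 bytes
1 MiB = 1,048,576 bytes
4,090,849.28 / 1,048,576 = 3.90 MiB

3.90 MiB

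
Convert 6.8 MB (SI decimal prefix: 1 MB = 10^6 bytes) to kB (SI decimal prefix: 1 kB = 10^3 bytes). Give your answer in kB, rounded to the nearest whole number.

6,800 kB

6.8 MB = 6.8 × 10^6 bytes = 6,800,000 bytes
1 kB = 1,000 bytes
6,800,000 / 1,000 = 6,800 kB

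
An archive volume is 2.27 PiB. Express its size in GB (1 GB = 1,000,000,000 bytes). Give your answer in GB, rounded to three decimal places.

2.27 PiB × 1,125,899,906,842,624 bytes/PiB = 2,555,792,788,532,756.48 bytes
1 GB = 10^9 bytes = 1,000,000,000 bytes
2,555,792,788,532,756.48 / 1,000,000,000 = 2,555,792.789 GB

2,555,792.789 GB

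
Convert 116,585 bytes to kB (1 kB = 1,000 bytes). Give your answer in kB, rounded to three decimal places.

116,585 bytes given.
1 kB = 10^3 bytes = 1,000 bytes
116,585 / 1,000 = 116.585 kB

116.585 kB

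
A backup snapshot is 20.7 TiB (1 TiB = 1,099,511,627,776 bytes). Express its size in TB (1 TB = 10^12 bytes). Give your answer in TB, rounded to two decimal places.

22.76 TB

20.7 TiB = 20.7 × 2^40 bytes = 22,759,890,694,963.2 bytes
1 TB = 10^12 bytes = 1,000,000,000,000 bytes
22,759,890,694,963.2 / 1,000,000,000,000 = 22.76 TB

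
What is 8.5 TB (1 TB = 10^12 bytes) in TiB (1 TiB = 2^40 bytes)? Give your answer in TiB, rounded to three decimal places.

7.731 TiB

8.5 TB × 1,000,000,000,000 bytes/TB = 8,500,000,000,000 bytes
1 TiB = 1,099,511,627,776 bytes
8,500,000,000,000 / 1,099,511,627,776 = 7.731 TiB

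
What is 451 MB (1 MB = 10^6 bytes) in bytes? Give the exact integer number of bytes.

451,000,000 bytes

451 × 1,000,000 = 451,000,000 bytes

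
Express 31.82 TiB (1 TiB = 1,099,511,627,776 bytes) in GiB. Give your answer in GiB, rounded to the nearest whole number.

31.82 TiB = 31.82 × 2^40 bytes = 34,986,459,995,832.32 bytes
1 GiB = 1,073,741,824 bytes
34,986,459,995,832.32 / 1,073,741,824 = 32,584 GiB

32,584 GiB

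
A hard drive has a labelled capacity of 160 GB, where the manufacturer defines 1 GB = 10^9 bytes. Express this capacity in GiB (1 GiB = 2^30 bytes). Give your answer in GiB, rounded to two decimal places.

149.01 GiB

160 GB = 160 × 10^9 bytes = 160,000,000,000 bytes
1 GiB = 1,073,741,824 bytes
160,000,000,000 / 1,073,741,824 = 149.01 GiB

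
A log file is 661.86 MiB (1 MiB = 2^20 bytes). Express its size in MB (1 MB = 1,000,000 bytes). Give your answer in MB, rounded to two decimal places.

694.01 MB

661.86 MiB × 1,048,576 bytes/MiB = 694,010,511.36 bytes
1 MB = 10^6 bytes = 1,000,000 bytes
694,010,511.36 / 1,000,000 = 694.01 MB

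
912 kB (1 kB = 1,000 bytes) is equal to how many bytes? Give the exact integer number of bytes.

912 × 1,000 = 912,000 bytes

912,000 bytes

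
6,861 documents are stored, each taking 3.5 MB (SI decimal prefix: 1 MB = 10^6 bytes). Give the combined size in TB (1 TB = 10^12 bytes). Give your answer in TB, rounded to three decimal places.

Total = 6,861 × 3.5 MB = 24013.5 MB
= 24013.5 × 1,000,000 bytes = 24,013,500,000 bytes
1 TB = 1,000,000,000,000 bytes
24,013,500,000 / 1,000,000,000,000 = 0.024 TB

0.024 TB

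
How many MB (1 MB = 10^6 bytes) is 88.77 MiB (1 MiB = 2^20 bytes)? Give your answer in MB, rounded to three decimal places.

93.082 MB

88.77 MiB × 1,048,576 bytes/MiB = 93,082,091.52 bytes
1 MB = 10^6 bytes = 1,000,000 bytes
93,082,091.52 / 1,000,000 = 93.082 MB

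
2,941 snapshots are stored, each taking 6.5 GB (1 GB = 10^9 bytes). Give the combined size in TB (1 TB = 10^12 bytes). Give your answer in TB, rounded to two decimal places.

Total = 2,941 × 6.5 GB = 19116.5 GB
= 19116.5 × 1,000,000,000 bytes = 19,116,500,000,000 bytes
1 TB = 1,000,000,000,000 bytes
19,116,500,000,000 / 1,000,000,000,000 = 19.12 TB

19.12 TB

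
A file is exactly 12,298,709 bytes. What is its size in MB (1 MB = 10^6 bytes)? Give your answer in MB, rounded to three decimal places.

12.299 MB

12,298,709 bytes given.
1 MB = 1,000,000 bytes
12,298,709 / 1,000,000 = 12.299 MB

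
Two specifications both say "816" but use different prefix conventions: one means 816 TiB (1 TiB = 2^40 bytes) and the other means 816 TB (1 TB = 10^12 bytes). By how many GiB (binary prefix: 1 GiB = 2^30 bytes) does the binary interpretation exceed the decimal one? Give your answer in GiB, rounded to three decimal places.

816 TiB = 816 × 1,099,511,627,776 = 897,201,488,265,216 bytes
816 TB = 816 × 1,000,000,000,000 = 816,000,000,000,000 bytes
difference = 81,201,488,265,216 bytes
81,201,488,265,216 / 1,073,741,824 = 75,624.779 GiB

75,624.779 GiB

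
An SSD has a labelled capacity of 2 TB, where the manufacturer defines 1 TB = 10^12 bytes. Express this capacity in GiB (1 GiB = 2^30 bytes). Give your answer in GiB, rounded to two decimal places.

2 TB × 1,000,000,000,000 bytes/TB = 2,000,000,000,000 bytes
1 GiB = 2^30 bytes = 1,073,741,824 bytes
2,000,000,000,000 / 1,073,741,824 = 1,862.65 GiB

1,862.65 GiB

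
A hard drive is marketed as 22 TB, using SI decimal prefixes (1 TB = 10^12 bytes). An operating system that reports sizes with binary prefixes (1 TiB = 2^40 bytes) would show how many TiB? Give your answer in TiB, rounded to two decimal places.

20.01 TiB

22 TB × 1,000,000,000,000 bytes/TB = 22,000,000,000,000 bytes
1 TiB = 1,099,511,627,776 bytes
22,000,000,000,000 / 1,099,511,627,776 = 20.01 TiB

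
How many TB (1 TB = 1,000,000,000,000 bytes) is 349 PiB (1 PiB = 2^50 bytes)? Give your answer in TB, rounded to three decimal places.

392,939.067 TB

349 PiB × 1,125,899,906,842,624 bytes/PiB = 392,939,067,488,075,776 bytes
1 TB = 10^12 bytes = 1,000,000,000,000 bytes
392,939,067,488,075,776 / 1,000,000,000,000 = 392,939.067 TB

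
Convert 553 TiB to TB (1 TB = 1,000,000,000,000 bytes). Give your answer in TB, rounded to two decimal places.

553 TiB = 553 × 2^40 bytes = 608,029,930,160,128 bytes
1 TB = 10^12 bytes = 1,000,000,000,000 bytes
608,029,930,160,128 / 1,000,000,000,000 = 608.03 TB

608.03 TB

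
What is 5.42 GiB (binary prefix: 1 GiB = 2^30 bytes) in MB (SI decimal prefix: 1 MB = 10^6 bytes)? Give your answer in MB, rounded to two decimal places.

5.42 GiB = 5.42 × 2^30 bytes = 5,819,680,686.08 bytes
1 MB = 1,000,000 bytes
5,819,680,686.08 / 1,000,000 = 5,819.68 MB

5,819.68 MB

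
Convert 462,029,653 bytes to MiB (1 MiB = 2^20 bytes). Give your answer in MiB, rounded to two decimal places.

440.63 MiB

462,029,653 bytes given.
1 MiB = 1,048,576 bytes
462,029,653 / 1,048,576 = 440.63 MiB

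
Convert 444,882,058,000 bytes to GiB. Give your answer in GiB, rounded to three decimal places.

444,882,058,000 bytes given.
1 GiB = 2^30 bytes = 1,073,741,824 bytes
444,882,058,000 / 1,073,741,824 = 414.329 GiB

414.329 GiB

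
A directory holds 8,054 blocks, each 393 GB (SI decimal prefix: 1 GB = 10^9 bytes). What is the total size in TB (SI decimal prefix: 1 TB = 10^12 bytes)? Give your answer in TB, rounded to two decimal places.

Total = 8,054 × 393 GB = 3,165,222 GB
= 3,165,222 × 1,000,000,000 bytes = 3,165,222,000,000,000 bytes
1 TB = 1,000,000,000,000 bytes
3,165,222,000,000,000 / 1,000,000,000,000 = 3,165.22 TB

3,165.22 TB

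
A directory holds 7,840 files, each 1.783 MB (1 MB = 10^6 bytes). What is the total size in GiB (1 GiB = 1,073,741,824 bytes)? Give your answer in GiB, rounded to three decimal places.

13.019 GiB

Total = 7,840 × 1.783 MB = 13978.72 MB
= 13978.72 × 1,000,000 bytes = 13,978,720,000 bytes
1 GiB = 1,073,741,824 bytes
13,978,720,000 / 1,073,741,824 = 13.019 GiB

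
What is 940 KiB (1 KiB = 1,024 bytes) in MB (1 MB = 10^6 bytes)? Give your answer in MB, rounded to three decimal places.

940 KiB = 940 × 2^10 bytes = 962,560 bytes
1 MB = 10^6 bytes = 1,000,000 bytes
962,560 / 1,000,000 = 0.963 MB

0.963 MB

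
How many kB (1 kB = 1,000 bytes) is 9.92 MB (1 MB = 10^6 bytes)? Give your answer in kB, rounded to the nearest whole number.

9,920 kB

9.92 MB = 9.92 × 10^6 bytes = 9,920,000 bytes
1 kB = 10^3 bytes = 1,000 bytes
9,920,000 / 1,000 = 9,920 kB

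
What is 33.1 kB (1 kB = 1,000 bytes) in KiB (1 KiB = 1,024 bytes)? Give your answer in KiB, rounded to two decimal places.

32.32 KiB

33.1 kB = 33.1 × 10^3 bytes = 33,100 bytes
1 KiB = 1,024 bytes
33,100 / 1,024 = 32.32 KiB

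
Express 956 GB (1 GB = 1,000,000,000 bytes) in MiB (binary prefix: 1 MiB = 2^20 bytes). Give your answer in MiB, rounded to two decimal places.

911,712.65 MiB

956 GB = 956 × 10^9 bytes = 956,000,000,000 bytes
1 MiB = 1,048,576 bytes
956,000,000,000 / 1,048,576 = 911,712.65 MiB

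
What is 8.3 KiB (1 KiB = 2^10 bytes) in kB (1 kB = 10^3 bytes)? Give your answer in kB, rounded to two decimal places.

8.3 KiB × 1,024 bytes/KiB = 8,499.2 bytes
1 kB = 10^3 bytes = 1,000 bytes
8,499.2 / 1,000 = 8.50 kB

8.50 kB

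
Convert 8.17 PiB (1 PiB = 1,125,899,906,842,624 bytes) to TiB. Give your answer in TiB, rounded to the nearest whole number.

8.17 PiB × 1,125,899,906,842,624 bytes/PiB = 9,198,602,238,904,238.08 bytes
1 TiB = 1,099,511,627,776 bytes
9,198,602,238,904,238.08 / 1,099,511,627,776 = 8,366 TiB

8,366 TiB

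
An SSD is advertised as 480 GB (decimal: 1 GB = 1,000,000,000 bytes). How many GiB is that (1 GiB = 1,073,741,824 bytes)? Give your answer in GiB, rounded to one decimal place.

480 GB × 1,000,000,000 bytes/GB = 480,000,000,000 bytes
1 GiB = 2^30 bytes = 1,073,741,824 bytes
480,000,000,000 / 1,073,741,824 = 447.0 GiB

447.0 GiB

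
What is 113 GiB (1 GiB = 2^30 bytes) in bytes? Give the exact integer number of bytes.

121,332,826,112 bytes

113 × 1,073,741,824 = 121,332,826,112 bytes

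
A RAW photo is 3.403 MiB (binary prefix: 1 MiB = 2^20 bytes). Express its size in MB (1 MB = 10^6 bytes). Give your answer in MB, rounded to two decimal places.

3.57 MB

3.403 MiB = 3.403 × 2^20 bytes = 3,568,304.128 bytes
1 MB = 10^6 bytes = 1,000,000 bytes
3,568,304.128 / 1,000,000 = 3.57 MB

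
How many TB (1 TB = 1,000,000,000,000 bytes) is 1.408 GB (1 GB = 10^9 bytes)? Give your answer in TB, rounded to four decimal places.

1.408 GB × 1,000,000,000 bytes/GB = 1,408,000,000 bytes
1 TB = 1,000,000,000,000 bytes
1,408,000,000 / 1,000,000,000,000 = 0.0014 TB

0.0014 TB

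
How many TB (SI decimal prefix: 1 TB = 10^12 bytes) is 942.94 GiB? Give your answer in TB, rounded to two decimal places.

942.94 GiB × 1,073,741,824 bytes/GiB = 1,012,474,115,522.56 bytes
1 TB = 1,000,000,000,000 bytes
1,012,474,115,522.56 / 1,000,000,000,000 = 1.01 TB

1.01 TB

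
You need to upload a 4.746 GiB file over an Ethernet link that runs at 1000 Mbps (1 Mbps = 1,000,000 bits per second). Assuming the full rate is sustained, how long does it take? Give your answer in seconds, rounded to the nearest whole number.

41 seconds

4.746 GiB = 5,095,978,696.704 bytes = 40,767,829,573.632 bits
1000 Mbps = 1,000,000,000 bits/s
time = 40,767,829,573.632 / 1,000,000,000 = 41 s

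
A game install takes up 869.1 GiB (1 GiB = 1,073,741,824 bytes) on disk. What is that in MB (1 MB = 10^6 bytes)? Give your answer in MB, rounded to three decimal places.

933,189.019 MB

869.1 GiB = 869.1 × 2^30 bytes = 933,189,019,238.4 bytes
1 MB = 10^6 bytes = 1,000,000 bytes
933,189,019,238.4 / 1,000,000 = 933,189.019 MB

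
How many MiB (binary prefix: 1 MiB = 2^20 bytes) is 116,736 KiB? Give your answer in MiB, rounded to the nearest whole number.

114 MiB

116,736 KiB × 1,024 bytes/KiB = 119,537,664 bytes
1 MiB = 1,048,576 bytes
119,537,664 / 1,048,576 = 114 MiB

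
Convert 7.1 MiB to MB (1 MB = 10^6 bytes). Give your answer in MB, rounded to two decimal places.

7.1 MiB = 7.1 × 2^20 bytes = 7,444,889.6 bytes
1 MB = 1,000,000 bytes
7,444,889.6 / 1,000,000 = 7.44 MB

7.44 MB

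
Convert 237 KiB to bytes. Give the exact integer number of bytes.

237 × 1,024 = 242,688 bytes  (1 KiB = 2^10 bytes)

242,688 bytes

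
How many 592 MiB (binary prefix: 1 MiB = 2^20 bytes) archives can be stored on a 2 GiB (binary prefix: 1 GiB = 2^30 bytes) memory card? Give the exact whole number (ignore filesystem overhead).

Capacity: 2 GiB = 2,147,483,648 bytes
Per item: 592 MiB = 620,756,992 bytes
⌊2,147,483,648 / 620,756,992⌋ = 3

3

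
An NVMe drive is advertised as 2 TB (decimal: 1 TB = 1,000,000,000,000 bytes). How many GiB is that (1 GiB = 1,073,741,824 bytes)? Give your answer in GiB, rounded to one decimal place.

1,862.6 GiB

2 TB × 1,000,000,000,000 bytes/TB = 2,000,000,000,000 bytes
1 GiB = 1,073,741,824 bytes
2,000,000,000,000 / 1,073,741,824 = 1,862.6 GiB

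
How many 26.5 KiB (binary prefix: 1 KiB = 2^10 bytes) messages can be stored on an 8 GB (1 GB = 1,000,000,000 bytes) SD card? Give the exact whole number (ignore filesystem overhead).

Capacity: 8 GB = 8,000,000,000 bytes
Per item: 26.5 KiB = 27,136 bytes
⌊8,000,000,000 / 27,136⌋ = 294,811

294,811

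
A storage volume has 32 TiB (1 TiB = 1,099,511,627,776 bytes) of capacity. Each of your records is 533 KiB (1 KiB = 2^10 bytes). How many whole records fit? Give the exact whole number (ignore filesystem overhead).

Capacity: 32 TiB = 35,184,372,088,832 bytes
Per item: 533 KiB = 545,792 bytes
⌊35,184,372,088,832 / 545,792⌋ = 64,464,799

64,464,799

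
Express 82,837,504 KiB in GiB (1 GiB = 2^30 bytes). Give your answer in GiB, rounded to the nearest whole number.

79 GiB

82,837,504 KiB × 1,024 bytes/KiB = 84,825,604,096 bytes
1 GiB = 1,073,741,824 bytes
84,825,604,096 / 1,073,741,824 = 79 GiB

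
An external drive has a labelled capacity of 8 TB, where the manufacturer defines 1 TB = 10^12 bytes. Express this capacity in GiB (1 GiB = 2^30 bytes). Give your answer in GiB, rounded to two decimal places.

7,450.58 GiB

8 TB = 8 × 10^12 bytes = 8,000,000,000,000 bytes
1 GiB = 2^30 bytes = 1,073,741,824 bytes
8,000,000,000,000 / 1,073,741,824 = 7,450.58 GiB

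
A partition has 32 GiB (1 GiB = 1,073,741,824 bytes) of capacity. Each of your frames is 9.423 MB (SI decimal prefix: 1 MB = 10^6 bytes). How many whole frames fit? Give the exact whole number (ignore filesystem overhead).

3,646

Capacity: 32 GiB = 34,359,738,368 bytes
Per item: 9.423 MB = 9,423,000 bytes
⌊34,359,738,368 / 9,423,000⌋ = 3,646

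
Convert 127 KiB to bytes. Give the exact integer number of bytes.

127 × 1,024 = 130,048 bytes  (1 KiB = 2^10 bytes)

130,048 bytes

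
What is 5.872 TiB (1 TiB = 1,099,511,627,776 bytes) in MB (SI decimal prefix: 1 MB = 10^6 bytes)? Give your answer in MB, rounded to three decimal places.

6,456,332.278 MB

5.872 TiB = 5.872 × 2^40 bytes = 6,456,332,278,300.672 bytes
1 MB = 1,000,000 bytes
6,456,332,278,300.672 / 1,000,000 = 6,456,332.278 MB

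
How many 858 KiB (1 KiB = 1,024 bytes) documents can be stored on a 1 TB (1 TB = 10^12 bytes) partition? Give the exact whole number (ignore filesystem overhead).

1,138,184

Capacity: 1 TB = 1,000,000,000,000 bytes
Per item: 858 KiB = 878,592 bytes
⌊1,000,000,000,000 / 878,592⌋ = 1,138,184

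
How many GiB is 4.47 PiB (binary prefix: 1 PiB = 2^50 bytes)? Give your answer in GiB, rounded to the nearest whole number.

4.47 PiB = 4.47 × 2^50 bytes = 5,032,772,583,586,529.28 bytes
1 GiB = 1,073,741,824 bytes
5,032,772,583,586,529.28 / 1,073,741,824 = 4,687,135 GiB

4,687,135 GiB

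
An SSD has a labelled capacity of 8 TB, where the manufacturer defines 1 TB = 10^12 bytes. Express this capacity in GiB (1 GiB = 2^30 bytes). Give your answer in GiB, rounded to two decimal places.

7,450.58 GiB

8 TB × 1,000,000,000,000 bytes/TB = 8,000,000,000,000 bytes
1 GiB = 1,073,741,824 bytes
8,000,000,000,000 / 1,073,741,824 = 7,450.58 GiB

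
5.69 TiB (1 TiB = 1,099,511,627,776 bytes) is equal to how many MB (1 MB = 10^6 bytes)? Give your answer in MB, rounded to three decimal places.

5.69 TiB = 5.69 × 2^40 bytes = 6,256,221,162,045.44 bytes
1 MB = 10^6 bytes = 1,000,000 bytes
6,256,221,162,045.44 / 1,000,000 = 6,256,221.162 MB

6,256,221.162 MB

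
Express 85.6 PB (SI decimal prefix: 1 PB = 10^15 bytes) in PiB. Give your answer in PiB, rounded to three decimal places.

76.028 PiB

85.6 PB = 85.6 × 10^15 bytes = 85,600,000,000,000,000 bytes
1 PiB = 1,125,899,906,842,624 bytes
85,600,000,000,000,000 / 1,125,899,906,842,624 = 76.028 PiB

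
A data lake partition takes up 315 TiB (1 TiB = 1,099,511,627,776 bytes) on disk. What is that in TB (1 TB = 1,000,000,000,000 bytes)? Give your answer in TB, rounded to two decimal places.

315 TiB = 315 × 2^40 bytes = 346,346,162,749,440 bytes
1 TB = 10^12 bytes = 1,000,000,000,000 bytes
346,346,162,749,440 / 1,000,000,000,000 = 346.35 TB

346.35 TB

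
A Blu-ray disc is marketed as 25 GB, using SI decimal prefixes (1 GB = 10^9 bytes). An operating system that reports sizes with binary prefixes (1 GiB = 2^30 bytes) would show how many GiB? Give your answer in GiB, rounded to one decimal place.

25 GB × 1,000,000,000 bytes/GB = 25,000,000,000 bytes
1 GiB = 1,073,741,824 bytes
25,000,000,000 / 1,073,741,824 = 23.3 GiB

23.3 GiB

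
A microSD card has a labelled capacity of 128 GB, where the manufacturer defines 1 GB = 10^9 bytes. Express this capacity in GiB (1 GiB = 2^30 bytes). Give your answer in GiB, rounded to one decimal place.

119.2 GiB

128 GB = 128 × 10^9 bytes = 128,000,000,000 bytes
1 GiB = 2^30 bytes = 1,073,741,824 bytes
128,000,000,000 / 1,073,741,824 = 119.2 GiB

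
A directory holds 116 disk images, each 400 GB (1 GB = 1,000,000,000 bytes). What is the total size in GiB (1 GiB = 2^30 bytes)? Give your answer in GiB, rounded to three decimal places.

Total = 116 × 400 GB = 46,400 GB
= 46,400 × 1,000,000,000 bytes = 46,400,000,000,000 bytes
1 GiB = 1,073,741,824 bytes
46,400,000,000,000 / 1,073,741,824 = 43,213.367 GiB

43,213.367 GiB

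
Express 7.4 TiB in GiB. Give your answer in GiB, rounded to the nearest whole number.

7,578 GiB

7.4 TiB = 7.4 × 2^40 bytes = 8,136,386,045,542.4 bytes
1 GiB = 1,073,741,824 bytes
8,136,386,045,542.4 / 1,073,741,824 = 7,578 GiB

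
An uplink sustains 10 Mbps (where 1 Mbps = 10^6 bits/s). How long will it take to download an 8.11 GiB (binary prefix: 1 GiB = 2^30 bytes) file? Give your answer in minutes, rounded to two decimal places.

8.11 GiB = 8,708,046,192.64 bytes = 69,664,369,541.12 bits
10 Mbps = 10,000,000 bits/s
time = 69,664,369,541.12 / 10,000,000 = 6,966.437 s
6,966.437 s / 60 = 116.11 minutes

116.11 minutes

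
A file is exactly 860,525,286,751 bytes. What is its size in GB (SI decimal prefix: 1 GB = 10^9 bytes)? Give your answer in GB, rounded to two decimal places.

860,525,286,751 bytes given.
1 GB = 10^9 bytes = 1,000,000,000 bytes
860,525,286,751 / 1,000,000,000 = 860.53 GB

860.53 GB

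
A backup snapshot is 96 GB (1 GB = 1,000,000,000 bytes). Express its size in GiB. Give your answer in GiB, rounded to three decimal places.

89.407 GiB

96 GB = 96 × 10^9 bytes = 96,000,000,000 bytes
1 GiB = 1,073,741,824 bytes
96,000,000,000 / 1,073,741,824 = 89.407 GiB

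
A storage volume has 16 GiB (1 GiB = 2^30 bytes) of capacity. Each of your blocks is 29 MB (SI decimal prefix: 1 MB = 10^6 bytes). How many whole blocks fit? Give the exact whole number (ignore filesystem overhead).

Capacity: 16 GiB = 17,179,869,184 bytes
Per item: 29 MB = 29,000,000 bytes
⌊17,179,869,184 / 29,000,000⌋ = 592

592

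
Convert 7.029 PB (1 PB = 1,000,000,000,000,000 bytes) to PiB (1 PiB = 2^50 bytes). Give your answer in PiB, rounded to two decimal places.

6.24 PiB

7.029 PB = 7.029 × 10^15 bytes = 7,029,000,000,000,000 bytes
1 PiB = 1,125,899,906,842,624 bytes
7,029,000,000,000,000 / 1,125,899,906,842,624 = 6.24 PiB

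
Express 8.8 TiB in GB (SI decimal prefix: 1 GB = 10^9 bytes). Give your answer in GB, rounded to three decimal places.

9,675.702 GB

8.8 TiB = 8.8 × 2^40 bytes = 9,675,702,324,428.8 bytes
1 GB = 1,000,000,000 bytes
9,675,702,324,428.8 / 1,000,000,000 = 9,675.702 GB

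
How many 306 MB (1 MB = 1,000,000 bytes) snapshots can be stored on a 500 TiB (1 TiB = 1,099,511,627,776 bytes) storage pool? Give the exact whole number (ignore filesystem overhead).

1,796,587

Capacity: 500 TiB = 549,755,813,888,000 bytes
Per item: 306 MB = 306,000,000 bytes
⌊549,755,813,888,000 / 306,000,000⌋ = 1,796,587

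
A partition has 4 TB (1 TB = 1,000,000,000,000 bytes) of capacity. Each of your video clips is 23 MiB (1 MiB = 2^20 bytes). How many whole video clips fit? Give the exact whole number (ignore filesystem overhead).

Capacity: 4 TB = 4,000,000,000,000 bytes
Per item: 23 MiB = 24,117,248 bytes
⌊4,000,000,000,000 / 24,117,248⌋ = 165,856

165,856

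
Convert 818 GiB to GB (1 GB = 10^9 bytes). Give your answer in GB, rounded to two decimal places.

818 GiB × 1,073,741,824 bytes/GiB = 878,320,812,032 bytes
1 GB = 10^9 bytes = 1,000,000,000 bytes
878,320,812,032 / 1,000,000,000 = 878.32 GB

878.32 GB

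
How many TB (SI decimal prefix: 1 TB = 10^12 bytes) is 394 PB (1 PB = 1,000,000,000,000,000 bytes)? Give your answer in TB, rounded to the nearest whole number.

394,000 TB

394 PB = 394 × 10^15 bytes = 394,000,000,000,000,000 bytes
1 TB = 10^12 bytes = 1,000,000,000,000 bytes
394,000,000,000,000,000 / 1,000,000,000,000 = 394,000 TB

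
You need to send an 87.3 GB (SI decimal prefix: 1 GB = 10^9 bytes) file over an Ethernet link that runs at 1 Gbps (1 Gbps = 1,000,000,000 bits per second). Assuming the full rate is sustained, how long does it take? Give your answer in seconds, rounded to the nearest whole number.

698 seconds

87.3 GB = 87,300,000,000 bytes = 698,400,000,000 bits
1 Gbps = 1,000,000,000 bits/s
time = 698,400,000,000 / 1,000,000,000 = 698 s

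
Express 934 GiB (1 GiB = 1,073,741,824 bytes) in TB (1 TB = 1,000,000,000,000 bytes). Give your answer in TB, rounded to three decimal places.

934 GiB × 1,073,741,824 bytes/GiB = 1,002,874,863,616 bytes
1 TB = 10^12 bytes = 1,000,000,000,000 bytes
1,002,874,863,616 / 1,000,000,000,000 = 1.003 TB

1.003 TB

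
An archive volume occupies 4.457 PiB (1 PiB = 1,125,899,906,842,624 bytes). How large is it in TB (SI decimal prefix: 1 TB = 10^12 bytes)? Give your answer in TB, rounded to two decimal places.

4.457 PiB = 4.457 × 2^50 bytes = 5,018,135,884,797,575.168 bytes
1 TB = 1,000,000,000,000 bytes
5,018,135,884,797,575.168 / 1,000,000,000,000 = 5,018.14 TB

5,018.14 TB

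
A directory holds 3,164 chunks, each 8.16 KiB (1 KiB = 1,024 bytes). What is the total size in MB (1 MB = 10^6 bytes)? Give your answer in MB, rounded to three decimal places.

Total = 3,164 × 8.16 KiB = 25818.24 KiB
= 25818.24 × 1,024 bytes = 26,437,877.76 bytes
1 MB = 1,000,000 bytes
26,437,877.76 / 1,000,000 = 26.438 MB

26.438 MB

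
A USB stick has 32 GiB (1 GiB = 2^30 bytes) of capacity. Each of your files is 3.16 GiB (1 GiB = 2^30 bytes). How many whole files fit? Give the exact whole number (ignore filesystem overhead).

Capacity: 32 GiB = 34,359,738,368 bytes
Per item: 3.16 GiB = 3,393,024,163.84 bytes
⌊34,359,738,368 / 3,393,024,163.84⌋ = 10

10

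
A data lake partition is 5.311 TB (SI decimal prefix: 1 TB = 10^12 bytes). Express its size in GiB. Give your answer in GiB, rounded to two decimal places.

4,946.25 GiB

5.311 TB = 5.311 × 10^12 bytes = 5,311,000,000,000 bytes
1 GiB = 2^30 bytes = 1,073,741,824 bytes
5,311,000,000,000 / 1,073,741,824 = 4,946.25 GiB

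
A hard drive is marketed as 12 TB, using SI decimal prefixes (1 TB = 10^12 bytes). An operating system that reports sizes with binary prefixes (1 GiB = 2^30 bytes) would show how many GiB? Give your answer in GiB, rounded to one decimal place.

11,175.9 GiB

12 TB × 1,000,000,000,000 bytes/TB = 12,000,000,000,000 bytes
1 GiB = 2^30 bytes = 1,073,741,824 bytes
12,000,000,000,000 / 1,073,741,824 = 11,175.9 GiB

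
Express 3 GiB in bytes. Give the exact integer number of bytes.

3,221,225,472 bytes

3 × 1,073,741,824 = 3,221,225,472 bytes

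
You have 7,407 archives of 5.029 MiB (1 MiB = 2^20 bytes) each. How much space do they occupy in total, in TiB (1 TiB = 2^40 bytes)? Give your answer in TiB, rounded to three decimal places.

0.036 TiB

Total = 7,407 × 5.029 MiB = 37249.803 MiB
= 37249.803 × 1,048,576 bytes = 39,059,249,430.528 bytes
1 TiB = 1,099,511,627,776 bytes
39,059,249,430.528 / 1,099,511,627,776 = 0.036 TiB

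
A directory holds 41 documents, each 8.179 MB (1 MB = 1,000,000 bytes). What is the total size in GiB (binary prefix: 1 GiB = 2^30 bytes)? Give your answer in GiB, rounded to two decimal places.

Total = 41 × 8.179 MB = 335.339 MB
= 335.339 × 1,000,000 bytes = 335,339,000 bytes
1 GiB = 1,073,741,824 bytes
335,339,000 / 1,073,741,824 = 0.31 GiB

0.31 GiB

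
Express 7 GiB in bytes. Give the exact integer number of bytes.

7 × 1,073,741,824 = 7,516,192,768 bytes

7,516,192,768 bytes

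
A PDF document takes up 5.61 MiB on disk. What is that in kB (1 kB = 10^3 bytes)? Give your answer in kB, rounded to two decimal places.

5.61 MiB = 5.61 × 2^20 bytes = 5,882,511.36 bytes
1 kB = 1,000 bytes
5,882,511.36 / 1,000 = 5,882.51 kB

5,882.51 kB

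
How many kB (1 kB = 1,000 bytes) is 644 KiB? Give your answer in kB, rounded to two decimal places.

659.46 kB

644 KiB = 644 × 2^10 bytes = 659,456 bytes
1 kB = 10^3 bytes = 1,000 bytes
659,456 / 1,000 = 659.46 kB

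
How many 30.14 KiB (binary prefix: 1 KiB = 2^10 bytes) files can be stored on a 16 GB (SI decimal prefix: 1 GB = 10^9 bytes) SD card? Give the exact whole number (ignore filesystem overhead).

Capacity: 16 GB = 16,000,000,000 bytes
Per item: 30.14 KiB = 30,863.36 bytes
⌊16,000,000,000 / 30,863.36⌋ = 518,414

518,414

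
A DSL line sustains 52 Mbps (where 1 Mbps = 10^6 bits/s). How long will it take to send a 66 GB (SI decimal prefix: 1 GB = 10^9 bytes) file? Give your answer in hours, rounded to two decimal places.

66 GB = 66,000,000,000 bytes = 528,000,000,000 bits
52 Mbps = 52,000,000 bits/s
time = 528,000,000,000 / 52,000,000 = 10,153.8462 s
10,153.8462 s / 3600 = 2.82 hours

2.82 hours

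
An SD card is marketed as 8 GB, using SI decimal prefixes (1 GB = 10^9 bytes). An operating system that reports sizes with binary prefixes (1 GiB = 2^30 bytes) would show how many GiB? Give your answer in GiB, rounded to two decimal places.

7.45 GiB

8 GB × 1,000,000,000 bytes/GB = 8,000,000,000 bytes
1 GiB = 1,073,741,824 bytes
8,000,000,000 / 1,073,741,824 = 7.45 GiB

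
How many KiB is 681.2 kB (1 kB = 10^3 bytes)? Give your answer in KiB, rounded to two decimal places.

681.2 kB × 1,000 bytes/kB = 681,200 bytes
1 KiB = 2^10 bytes = 1,024 bytes
681,200 / 1,024 = 665.23 KiB

665.23 KiB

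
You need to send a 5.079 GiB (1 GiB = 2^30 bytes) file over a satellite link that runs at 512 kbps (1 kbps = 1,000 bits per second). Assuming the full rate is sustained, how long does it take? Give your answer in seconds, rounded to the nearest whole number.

85,211 seconds

5.079 GiB = 5,453,534,724.096 bytes = 43,628,277,792.768 bits
512 kbps = 512,000 bits/s
time = 43,628,277,792.768 / 512,000 = 85,211 s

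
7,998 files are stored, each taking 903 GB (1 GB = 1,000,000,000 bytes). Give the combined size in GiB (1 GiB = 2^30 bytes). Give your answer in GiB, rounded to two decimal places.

Total = 7,998 × 903 GB = 7,222,194 GB
= 7,222,194 × 1,000,000,000 bytes = 7,222,194,000,000,000 bytes
1 GiB = 1,073,741,824 bytes
7,222,194,000,000,000 / 1,073,741,824 = 6,726,192.31 GiB

6,726,192.31 GiB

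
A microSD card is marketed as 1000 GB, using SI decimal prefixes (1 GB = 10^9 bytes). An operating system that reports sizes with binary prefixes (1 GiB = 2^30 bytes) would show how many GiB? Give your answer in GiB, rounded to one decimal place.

931.3 GiB

1000 GB × 1,000,000,000 bytes/GB = 1,000,000,000,000 bytes
1 GiB = 1,073,741,824 bytes
1,000,000,000,000 / 1,073,741,824 = 931.3 GiB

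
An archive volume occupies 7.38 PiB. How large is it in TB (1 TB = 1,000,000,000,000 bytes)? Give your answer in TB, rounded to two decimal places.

8,309.14 TB

7.38 PiB = 7.38 × 2^50 bytes = 8,309,141,312,498,565.12 bytes
1 TB = 10^12 bytes = 1,000,000,000,000 bytes
8,309,141,312,498,565.12 / 1,000,000,000,000 = 8,309.14 TB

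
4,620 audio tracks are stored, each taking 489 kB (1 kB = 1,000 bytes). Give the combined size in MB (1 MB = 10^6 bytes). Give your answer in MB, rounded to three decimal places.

2,259.180 MB

Total = 4,620 × 489 kB = 2,259,180 kB
= 2,259,180 × 1,000 bytes = 2,259,180,000 bytes
1 MB = 1,000,000 bytes
2,259,180,000 / 1,000,000 = 2,259.180 MB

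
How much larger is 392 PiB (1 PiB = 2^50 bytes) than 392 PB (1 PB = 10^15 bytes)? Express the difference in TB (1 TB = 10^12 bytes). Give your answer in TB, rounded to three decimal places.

49,352.763 TB

392 PiB = 392 × 1,125,899,906,842,624 = 441,352,763,482,308,608 bytes
392 PB = 392 × 1,000,000,000,000,000 = 392,000,000,000,000,000 bytes
difference = 49,352,763,482,308,608 bytes
49,352,763,482,308,608 / 1,000,000,000,000 = 49,352.763 TB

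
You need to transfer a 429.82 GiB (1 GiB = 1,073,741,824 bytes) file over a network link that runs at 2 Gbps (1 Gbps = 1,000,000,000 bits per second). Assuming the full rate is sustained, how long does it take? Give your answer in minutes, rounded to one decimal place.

429.82 GiB = 461,515,710,791.68 bytes = 3,692,125,686,333.44 bits
2 Gbps = 2,000,000,000 bits/s
time = 3,692,125,686,333.44 / 2,000,000,000 = 1,846.06 s
1,846.06 s / 60 = 30.8 minutes

30.8 minutes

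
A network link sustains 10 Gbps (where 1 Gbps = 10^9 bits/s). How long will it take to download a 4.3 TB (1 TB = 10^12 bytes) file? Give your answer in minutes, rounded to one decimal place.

4.3 TB = 4,300,000,000,000 bytes = 34,400,000,000,000 bits
10 Gbps = 10,000,000,000 bits/s
time = 34,400,000,000,000 / 10,000,000,000 = 3,440.00 s
3,440.00 s / 60 = 57.3 minutes

57.3 minutes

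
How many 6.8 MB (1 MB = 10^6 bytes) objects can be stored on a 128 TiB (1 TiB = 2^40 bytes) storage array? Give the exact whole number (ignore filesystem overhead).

20,696,689

Capacity: 128 TiB = 140,737,488,355,328 bytes
Per item: 6.8 MB = 6,800,000 bytes
⌊140,737,488,355,328 / 6,800,000⌋ = 20,696,689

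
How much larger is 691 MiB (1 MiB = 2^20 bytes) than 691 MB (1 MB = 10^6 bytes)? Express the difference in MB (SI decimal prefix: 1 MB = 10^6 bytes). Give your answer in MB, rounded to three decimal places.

691 MiB = 691 × 1,048,576 = 724,566,016 bytes
691 MB = 691 × 1,000,000 = 691,000,000 bytes
difference = 33,566,016 bytes
33,566,016 / 1,000,000 = 33.566 MB

33.566 MB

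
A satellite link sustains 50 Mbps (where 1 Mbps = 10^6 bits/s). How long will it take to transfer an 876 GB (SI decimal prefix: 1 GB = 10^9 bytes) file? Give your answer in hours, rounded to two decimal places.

876 GB = 876,000,000,000 bytes = 7,008,000,000,000 bits
50 Mbps = 50,000,000 bits/s
time = 7,008,000,000,000 / 50,000,000 = 140,160.0000 s
140,160.0000 s / 3600 = 38.93 hours

38.93 hours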